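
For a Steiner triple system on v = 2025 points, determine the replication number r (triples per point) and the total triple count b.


An STS(v) is a 2-(v, 3, 1) BIBD: block size k = 3, λ = 1.
Replication: r(k − 1) = λ(v − 1) ⇒ r·2 = 2025 − 1 = 2024 ⇒ r = 1012.
Block count: bk = vr ⇒ b·3 = 2025·1012 = 2049300 ⇒ b = 683100.
(Check via b = v(v − 1)/6 = 2025·2024/6 = 4098600/6 = 683100.)

r = 1012, b = 683100.


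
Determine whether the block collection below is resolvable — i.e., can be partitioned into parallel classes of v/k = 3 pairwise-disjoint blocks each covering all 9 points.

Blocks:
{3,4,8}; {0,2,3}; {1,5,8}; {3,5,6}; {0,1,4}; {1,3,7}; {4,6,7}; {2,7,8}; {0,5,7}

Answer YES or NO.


v = 9, block size k = 3, number of blocks = 9.
For resolvability, blocks must partition into parallel classes of size v/k = 3.
Total blocks must therefore be a multiple of 3: 9 = 3·3 + 0 ⇒ divisible ✓.
Consider block {3,4,8}. The only other block(s) in the collection disjoint from it are {0,5,7} — just 1 block(s). Any parallel class containing {3,4,8} would need 2 other blocks each disjoint from it, so no parallel class of size 3 can contain {3,4,8}.
Since every block must belong to some parallel class in a resolution, the collection cannot be partitioned into parallel classes.
Resolvable? NO.

NO


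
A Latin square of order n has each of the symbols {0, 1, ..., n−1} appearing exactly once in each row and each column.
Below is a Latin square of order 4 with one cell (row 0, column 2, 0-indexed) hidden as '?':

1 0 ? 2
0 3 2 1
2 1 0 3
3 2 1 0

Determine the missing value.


Row 0 contains symbols [0, 1, 2] — missing [3].
Column 2 contains symbols [0, 1, 2] — missing [3].
The missing symbol must appear in both missing sets; intersection = [3].
Therefore the hidden value is 3.

Missing value = 3.


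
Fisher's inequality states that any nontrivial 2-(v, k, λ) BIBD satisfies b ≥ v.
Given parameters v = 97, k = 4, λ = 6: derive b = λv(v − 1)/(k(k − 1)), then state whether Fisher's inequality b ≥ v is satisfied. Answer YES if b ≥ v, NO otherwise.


r = λ(v − 1)/(k − 1) = 6·96/3 = 192.
b = vr/k = 97·192/4 = 4656.
Fisher's inequality: b ≥ v ⇔ 4656 ≥ 97? YES.

YES


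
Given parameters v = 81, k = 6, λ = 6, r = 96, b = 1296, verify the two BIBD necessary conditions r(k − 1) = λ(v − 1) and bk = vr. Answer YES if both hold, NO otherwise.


Condition (i): r(k − 1) = 96·5 = 480; λ(v − 1) = 6·80 = 480. Match? YES.
Condition (ii): bk = 1296·6 = 7776; vr = 81·96 = 7776. Match? YES.
Both conditions hold? YES.

YES


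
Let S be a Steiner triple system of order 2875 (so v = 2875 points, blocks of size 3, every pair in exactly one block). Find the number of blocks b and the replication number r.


An STS(v) is a 2-(v, 3, 1) BIBD: block size k = 3, λ = 1.
Replication: r(k − 1) = λ(v − 1) ⇒ r·2 = 2875 − 1 = 2874 ⇒ r = 1437.
Block count: b = v(v − 1)/6 = 2875·2874/6 = 8262750/6 = 1377125.
(Check via bk = vr: 1377125·3 = 4131375 = 2875·1437 = 4131375 ✓.)

r = 1437, b = 1377125.


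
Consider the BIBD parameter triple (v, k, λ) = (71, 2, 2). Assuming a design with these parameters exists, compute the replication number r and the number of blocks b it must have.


Any 2-(v, k, λ) BIBD satisfies two necessary conditions:
  (i)  Each point sits in r blocks, and counting incidences through any fixed point gives r(k − 1) = λ(v − 1), so r = λ(v − 1)/(k − 1).
  (ii) Total incidences bk = vr, so b = vr/k.
Step 1: r = λ(v − 1)/(k − 1) = 2·(71 − 1)/(2 − 1) = 2·70/1 = 140/1 = 140.
Step 2: b = vr/k = 71·140/2 = 9940/2 = 4970.
Check integrality: r = 140 ∈ Z ✓, b = 4970 ∈ Z ✓.
(These identities are necessary conditions: they determine r and b for any design with these parameters, but do not by themselves prove that one exists.)

r = 140, b = 4970.


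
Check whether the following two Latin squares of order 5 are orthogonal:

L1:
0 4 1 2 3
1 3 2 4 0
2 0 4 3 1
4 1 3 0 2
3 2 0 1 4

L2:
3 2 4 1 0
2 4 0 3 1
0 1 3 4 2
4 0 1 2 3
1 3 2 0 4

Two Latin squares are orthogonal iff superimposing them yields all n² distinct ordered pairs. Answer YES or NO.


Form the n² = 25 superimposed pairs (L1[i][j], L2[i][j]), row by row (rows and columns indexed from 0):
row 0: (0,3) (4,2) (1,4) (2,1) (3,0)
row 1: (1,2) (3,4) (2,0) (4,3) (0,1)
row 2: (2,0) (0,1) (4,3) (3,4) (1,2)
row 3: (4,4) (1,0) (3,1) (0,2) (2,3)
row 4: (3,1) (2,3) (0,2) (1,0) (4,4)
Orthogonality requires all 25 pairs distinct.
But the pair (2,0) repeats: cell (1,2) has L1 = 2, L2 = 0, and cell (2,0) has L1 = 2, L2 = 0.
A repeated pair means some other pair never occurs (only 15 distinct pairs out of 25), so the squares are not orthogonal.
Conclusion: NO.

NO


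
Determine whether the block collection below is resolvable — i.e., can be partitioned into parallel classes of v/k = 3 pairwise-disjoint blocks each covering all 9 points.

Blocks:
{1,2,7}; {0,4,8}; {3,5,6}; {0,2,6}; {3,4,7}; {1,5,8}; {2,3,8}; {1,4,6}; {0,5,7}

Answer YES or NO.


v = 9, block size k = 3, number of blocks = 9.
For resolvability, blocks must partition into parallel classes of size v/k = 3.
Total blocks must therefore be a multiple of 3: 9 = 3·3 + 0 ⇒ divisible ✓.
Greedy packing gives 3 candidate class(es). Each should be a full parallel class (size 3, covers all 9 points).
  Class 1 (3 blocks): {1,2,7}; {0,4,8}; {3,5,6}. Points covered: [0, 1, 2, 3, 4, 5, 6, 7, 8].
  Class 2 (3 blocks): {0,2,6}; {3,4,7}; {1,5,8}. Points covered: [0, 1, 2, 3, 4, 5, 6, 7, 8].
  Class 3 (3 blocks): {2,3,8}; {1,4,6}; {0,5,7}. Points covered: [0, 1, 2, 3, 4, 5, 6, 7, 8].
All classes full (size 3)? YES. All classes cover every point? YES.
Resolvable? YES.

YES


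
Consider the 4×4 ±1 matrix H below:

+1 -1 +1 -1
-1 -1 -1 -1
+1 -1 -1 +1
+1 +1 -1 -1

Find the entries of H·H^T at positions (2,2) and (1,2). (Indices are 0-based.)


Row 1 of H: [-1, -1, -1, -1].
Row 2 of H: [1, -1, -1, 1].
(H·H^T)[2][2] = Σ_j H[2][j]·H[2][j] = (1)² + (-1)² + (-1)² + (1)² = 1 + 1 + 1 + 1 = 4.
(H·H^T)[1][2] = Σ_j H[1][j]·H[2][j] = (-1)·(1) + (-1)·(-1) + (-1)·(-1) + (-1)·(1) = -1 + 1 + 1 + -1 = 0.
So rows 1 and 2 are orthogonal; the diagonal entry equals n = 4.

(2,2) entry = 4; (1,2) entry = 0.


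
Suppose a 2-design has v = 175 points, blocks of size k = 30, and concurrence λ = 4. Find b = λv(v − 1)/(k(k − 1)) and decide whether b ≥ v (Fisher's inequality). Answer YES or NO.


b = λv(v − 1)/(k(k − 1)) = 4·175·174/(30·29) = 121800/870 = 140.
Compare with v = 175: b < v, so Fisher's inequality fails.

NO


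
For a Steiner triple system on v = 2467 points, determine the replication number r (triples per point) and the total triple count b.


An STS(v) is a 2-(v, 3, 1) BIBD: block size k = 3, λ = 1.
Replication: r(k − 1) = λ(v − 1) ⇒ r·2 = 2467 − 1 = 2466 ⇒ r = 1233.
Block count: b = v(v − 1)/6 = 2467·2466/6 = 6083622/6 = 1013937.

r = 1233, b = 1013937.


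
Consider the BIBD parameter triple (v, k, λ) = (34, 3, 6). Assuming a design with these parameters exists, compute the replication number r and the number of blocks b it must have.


Any 2-(v, k, λ) BIBD satisfies two necessary conditions:
  (i)  Each point sits in r blocks, and counting incidences through any fixed point gives r(k − 1) = λ(v − 1), so r = λ(v − 1)/(k − 1).
  (ii) Total incidences bk = vr, so b = vr/k.
Step 1: r = λ(v − 1)/(k − 1) = 6·(34 − 1)/(3 − 1) = 6·33/2 = 198/2 = 99.
Step 2: b = vr/k = 34·99/3 = 3366/3 = 1122.
Check integrality: r = 99 ∈ Z ✓, b = 1122 ∈ Z ✓.
(These identities are necessary conditions: they determine r and b for any design with these parameters, but do not by themselves prove that one exists.)

r = 99, b = 1122.


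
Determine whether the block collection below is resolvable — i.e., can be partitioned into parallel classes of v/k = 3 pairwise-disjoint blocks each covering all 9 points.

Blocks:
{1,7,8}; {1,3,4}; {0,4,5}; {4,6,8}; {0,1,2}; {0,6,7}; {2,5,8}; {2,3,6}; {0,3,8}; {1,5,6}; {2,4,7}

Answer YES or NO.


v = 9, block size k = 3, number of blocks = 11.
For resolvability, blocks must partition into parallel classes of size v/k = 3.
Total blocks must therefore be a multiple of 3: 11 = 3·3 + 2 ⇒ not divisible ✗.
Resolvable? NO.

NO


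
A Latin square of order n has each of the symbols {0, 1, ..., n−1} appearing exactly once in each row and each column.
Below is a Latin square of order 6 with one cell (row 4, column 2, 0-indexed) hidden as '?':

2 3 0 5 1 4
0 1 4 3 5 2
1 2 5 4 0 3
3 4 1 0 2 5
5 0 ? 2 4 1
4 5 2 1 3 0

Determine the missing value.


Row 4 contains symbols [0, 1, 2, 4, 5] — missing [3].
Column 2 contains symbols [0, 1, 2, 4, 5] — missing [3].
The missing symbol must appear in both missing sets; intersection = [3].
Therefore the hidden value is 3.

Missing value = 3.


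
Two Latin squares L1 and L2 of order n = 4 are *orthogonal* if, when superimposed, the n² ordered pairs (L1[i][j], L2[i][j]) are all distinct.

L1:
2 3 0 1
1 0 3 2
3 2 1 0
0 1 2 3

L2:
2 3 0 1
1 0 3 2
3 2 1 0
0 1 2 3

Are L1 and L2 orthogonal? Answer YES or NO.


Form the n² = 16 superimposed pairs (L1[i][j], L2[i][j]), row by row (rows and columns indexed from 0):
row 0: (2,2) (3,3) (0,0) (1,1)
row 1: (1,1) (0,0) (3,3) (2,2)
row 2: (3,3) (2,2) (1,1) (0,0)
row 3: (0,0) (1,1) (2,2) (3,3)
Orthogonality requires all 16 pairs distinct.
But the pair (1,1) repeats: cell (0,3) has L1 = 1, L2 = 1, and cell (1,0) has L1 = 1, L2 = 1.
A repeated pair means some other pair never occurs (only 4 distinct pairs out of 16), so the squares are not orthogonal.
Conclusion: NO.

NO


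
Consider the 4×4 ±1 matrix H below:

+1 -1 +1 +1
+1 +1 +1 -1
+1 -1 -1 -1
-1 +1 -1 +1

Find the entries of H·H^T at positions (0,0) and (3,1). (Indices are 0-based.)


Row 0 of H: [1, -1, 1, 1].
Row 1 of H: [1, 1, 1, -1].
Row 3 of H: [-1, 1, -1, 1].
(H·H^T)[0][0] = Σ_j H[0][j]·H[0][j] = (1)² + (-1)² + (1)² + (1)² = 1 + 1 + 1 + 1 = 4.
(H·H^T)[3][1] = Σ_j H[3][j]·H[1][j] = (-1)·(1) + (1)·(1) + (-1)·(1) + (1)·(-1) = -1 + 1 + -1 + -1 = -2.
Rows 3 and 1 are not orthogonal (dot product = -2 ≠ 0), so H is not a Hadamard matrix.

(0,0) entry = 4; (3,1) entry = -2.


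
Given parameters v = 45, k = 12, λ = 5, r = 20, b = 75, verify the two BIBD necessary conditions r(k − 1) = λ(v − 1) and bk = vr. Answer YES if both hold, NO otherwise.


Condition (i): r(k − 1) = 20·11 = 220; λ(v − 1) = 5·44 = 220. Match? YES.
Condition (ii): bk = 75·12 = 900; vr = 45·20 = 900. Match? YES.
Both conditions hold? YES.

YES


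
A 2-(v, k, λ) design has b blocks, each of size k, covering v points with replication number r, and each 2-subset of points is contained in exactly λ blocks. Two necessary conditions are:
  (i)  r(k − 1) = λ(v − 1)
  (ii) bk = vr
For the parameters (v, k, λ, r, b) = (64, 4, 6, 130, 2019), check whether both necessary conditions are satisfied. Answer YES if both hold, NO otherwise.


Condition (i): r(k − 1) = 130·3 = 390; λ(v − 1) = 6·63 = 378. Match? NO.
Condition (ii): bk = 2019·4 = 8076; vr = 64·130 = 8320. Match? NO.
Both conditions hold? NO.

NO


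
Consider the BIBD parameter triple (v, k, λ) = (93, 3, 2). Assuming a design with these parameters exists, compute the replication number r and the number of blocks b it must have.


Any 2-(v, k, λ) BIBD satisfies two necessary conditions:
  (i)  Each point sits in r blocks, and counting incidences through any fixed point gives r(k − 1) = λ(v − 1), so r = λ(v − 1)/(k − 1).
  (ii) Total incidences bk = vr, so b = vr/k.
Step 1: r = λ(v − 1)/(k − 1) = 2·(93 − 1)/(3 − 1) = 2·92/2 = 184/2 = 92.
Step 2: b = vr/k = 93·92/3 = 8556/3 = 2852.
Check integrality: r = 92 ∈ Z ✓, b = 2852 ∈ Z ✓.
(These identities are necessary conditions: they determine r and b for any design with these parameters, but do not by themselves prove that one exists.)

r = 92, b = 2852.


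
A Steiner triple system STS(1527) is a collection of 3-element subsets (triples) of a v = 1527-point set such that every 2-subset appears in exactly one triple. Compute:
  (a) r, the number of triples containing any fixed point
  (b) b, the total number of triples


An STS(v) is a 2-(v, 3, 1) BIBD: block size k = 3, λ = 1.
Replication: r(k − 1) = λ(v − 1) ⇒ r·2 = 1527 − 1 = 1526 ⇒ r = 763.
Block count: bk = vr ⇒ b·3 = 1527·763 = 1165101 ⇒ b = 388367.
(Check via b = v(v − 1)/6 = 1527·1526/6 = 2330202/6 = 388367.)

r = 763, b = 388367.


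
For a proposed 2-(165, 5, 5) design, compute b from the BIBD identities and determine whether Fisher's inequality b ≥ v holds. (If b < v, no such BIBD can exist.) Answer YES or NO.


b = λv(v − 1)/(k(k − 1)) = 5·165·164/(5·4) = 135300/20 = 6765.
Compare with v = 165: b ≥ v, so Fisher's inequality holds.

YES


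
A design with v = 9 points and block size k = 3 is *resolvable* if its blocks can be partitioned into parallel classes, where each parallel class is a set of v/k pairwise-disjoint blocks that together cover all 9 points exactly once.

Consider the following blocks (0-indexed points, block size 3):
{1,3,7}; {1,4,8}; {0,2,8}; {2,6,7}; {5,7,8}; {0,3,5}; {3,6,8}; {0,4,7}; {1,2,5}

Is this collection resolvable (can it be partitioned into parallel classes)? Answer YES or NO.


v = 9, block size k = 3, number of blocks = 9.
For resolvability, blocks must partition into parallel classes of size v/k = 3.
Total blocks must therefore be a multiple of 3: 9 = 3·3 + 0 ⇒ divisible ✓.
Consider block {1,3,7}. The only other block(s) in the collection disjoint from it are {0,2,8} — just 1 block(s). Any parallel class containing {1,3,7} would need 2 other blocks each disjoint from it, so no parallel class of size 3 can contain {1,3,7}.
Since every block must belong to some parallel class in a resolution, the collection cannot be partitioned into parallel classes.
Resolvable? NO.

NO


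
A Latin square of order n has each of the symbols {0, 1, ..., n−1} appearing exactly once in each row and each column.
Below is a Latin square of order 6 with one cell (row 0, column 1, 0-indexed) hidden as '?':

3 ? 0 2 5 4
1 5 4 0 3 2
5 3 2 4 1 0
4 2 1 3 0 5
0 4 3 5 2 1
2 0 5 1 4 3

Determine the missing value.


Row 0 contains symbols [0, 2, 3, 4, 5] — missing [1].
Column 1 contains symbols [0, 2, 3, 4, 5] — missing [1].
The missing symbol must appear in both missing sets; intersection = [1].
Therefore the hidden value is 1.

Missing value = 1.


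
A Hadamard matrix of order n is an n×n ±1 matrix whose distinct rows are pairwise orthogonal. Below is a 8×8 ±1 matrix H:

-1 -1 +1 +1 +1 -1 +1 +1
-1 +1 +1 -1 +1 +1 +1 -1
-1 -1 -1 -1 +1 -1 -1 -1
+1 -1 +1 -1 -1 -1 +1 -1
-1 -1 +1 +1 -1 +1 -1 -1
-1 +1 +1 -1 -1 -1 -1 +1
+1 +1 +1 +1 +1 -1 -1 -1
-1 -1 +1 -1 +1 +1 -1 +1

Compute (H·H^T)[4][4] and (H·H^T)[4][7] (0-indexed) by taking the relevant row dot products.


Row 4 of H: [-1, -1, 1, 1, -1, 1, -1, -1].
Row 7 of H: [-1, -1, 1, -1, 1, 1, -1, 1].
(H·H^T)[4][4] = Σ_j H[4][j]·H[4][j] = (-1)² + (-1)² + (1)² + (1)² + (-1)² + (1)² + (-1)² + (-1)² = 1 + 1 + 1 + 1 + 1 + 1 + 1 + 1 = 8.
(H·H^T)[4][7] = Σ_j H[4][j]·H[7][j] = (-1)·(-1) + (-1)·(-1) + (1)·(1) + (1)·(-1) + (-1)·(1) + (1)·(1) + (-1)·(-1) + (-1)·(1) = 1 + 1 + 1 + -1 + -1 + 1 + 1 + -1 = 2.
Rows 4 and 7 are not orthogonal (dot product = 2 ≠ 0), so H is not a Hadamard matrix.

(4,4) entry = 8; (4,7) entry = 2.


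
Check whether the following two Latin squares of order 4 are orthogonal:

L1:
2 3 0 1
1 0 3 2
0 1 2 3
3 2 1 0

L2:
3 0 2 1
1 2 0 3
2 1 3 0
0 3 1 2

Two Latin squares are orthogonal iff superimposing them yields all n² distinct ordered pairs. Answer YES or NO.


Form the n² = 16 superimposed pairs (L1[i][j], L2[i][j]), row by row (rows and columns indexed from 0):
row 0: (2,3) (3,0) (0,2) (1,1)
row 1: (1,1) (0,2) (3,0) (2,3)
row 2: (0,2) (1,1) (2,3) (3,0)
row 3: (3,0) (2,3) (1,1) (0,2)
Orthogonality requires all 16 pairs distinct.
But the pair (1,1) repeats: cell (0,3) has L1 = 1, L2 = 1, and cell (1,0) has L1 = 1, L2 = 1.
A repeated pair means some other pair never occurs (only 4 distinct pairs out of 16), so the squares are not orthogonal.
Conclusion: NO.

NO


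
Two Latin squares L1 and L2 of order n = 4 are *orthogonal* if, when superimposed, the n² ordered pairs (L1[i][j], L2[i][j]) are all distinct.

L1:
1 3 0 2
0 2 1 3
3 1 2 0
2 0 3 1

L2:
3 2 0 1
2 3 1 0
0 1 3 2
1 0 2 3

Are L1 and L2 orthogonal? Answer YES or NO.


Form the n² = 16 superimposed pairs (L1[i][j], L2[i][j]), row by row (rows and columns indexed from 0):
row 0: (1,3) (3,2) (0,0) (2,1)
row 1: (0,2) (2,3) (1,1) (3,0)
row 2: (3,0) (1,1) (2,3) (0,2)
row 3: (2,1) (0,0) (3,2) (1,3)
Orthogonality requires all 16 pairs distinct.
But the pair (3,0) repeats: cell (1,3) has L1 = 3, L2 = 0, and cell (2,0) has L1 = 3, L2 = 0.
A repeated pair means some other pair never occurs (only 8 distinct pairs out of 16), so the squares are not orthogonal.
Conclusion: NO.

NO


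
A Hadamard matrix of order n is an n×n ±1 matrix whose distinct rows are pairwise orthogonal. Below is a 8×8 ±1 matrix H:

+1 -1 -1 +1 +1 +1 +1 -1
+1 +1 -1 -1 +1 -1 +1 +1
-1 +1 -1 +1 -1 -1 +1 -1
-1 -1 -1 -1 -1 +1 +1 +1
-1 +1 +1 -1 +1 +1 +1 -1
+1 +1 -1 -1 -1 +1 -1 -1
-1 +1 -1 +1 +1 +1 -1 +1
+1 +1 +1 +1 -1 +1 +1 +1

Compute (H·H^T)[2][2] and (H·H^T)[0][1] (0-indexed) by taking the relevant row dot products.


Row 0 of H: [1, -1, -1, 1, 1, 1, 1, -1].
Row 1 of H: [1, 1, -1, -1, 1, -1, 1, 1].
Row 2 of H: [-1, 1, -1, 1, -1, -1, 1, -1].
(H·H^T)[2][2] = Σ_j H[2][j]·H[2][j] = (-1)² + (1)² + (-1)² + (1)² + (-1)² + (-1)² + (1)² + (-1)² = 1 + 1 + 1 + 1 + 1 + 1 + 1 + 1 = 8.
(H·H^T)[0][1] = Σ_j H[0][j]·H[1][j] = (1)·(1) + (-1)·(1) + (-1)·(-1) + (1)·(-1) + (1)·(1) + (1)·(-1) + (1)·(1) + (-1)·(1) = 1 + -1 + 1 + -1 + 1 + -1 + 1 + -1 = 0.
So rows 0 and 1 are orthogonal; the diagonal entry equals n = 8.

(2,2) entry = 8; (0,1) entry = 0.


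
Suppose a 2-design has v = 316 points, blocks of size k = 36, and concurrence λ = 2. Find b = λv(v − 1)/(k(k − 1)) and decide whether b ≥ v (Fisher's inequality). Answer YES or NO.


b = λv(v − 1)/(k(k − 1)) = 2·316·315/(36·35) = 199080/1260 = 158.
Compare with v = 316: b < v, so Fisher's inequality fails.

NO


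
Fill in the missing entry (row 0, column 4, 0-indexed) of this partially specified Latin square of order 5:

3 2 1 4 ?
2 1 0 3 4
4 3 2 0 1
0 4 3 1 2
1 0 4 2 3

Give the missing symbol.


Row 0 contains symbols [1, 2, 3, 4] — missing [0].
Column 4 contains symbols [1, 2, 3, 4] — missing [0].
The missing symbol must appear in both missing sets; intersection = [0].
Therefore the hidden value is 0.

Missing value = 0.


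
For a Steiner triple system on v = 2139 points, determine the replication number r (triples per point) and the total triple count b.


An STS(v) is a 2-(v, 3, 1) BIBD: block size k = 3, λ = 1.
Replication: r(k − 1) = λ(v − 1) ⇒ r·2 = 2139 − 1 = 2138 ⇒ r = 1069.
Block count: bk = vr ⇒ b·3 = 2139·1069 = 2286591 ⇒ b = 762197.
(Check via b = v(v − 1)/6 = 2139·2138/6 = 4573182/6 = 762197.)

r = 1069, b = 762197.


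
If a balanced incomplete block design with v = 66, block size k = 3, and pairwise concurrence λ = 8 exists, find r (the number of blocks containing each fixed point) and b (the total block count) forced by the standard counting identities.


Any 2-(v, k, λ) BIBD satisfies two necessary conditions:
  (i)  Each point sits in r blocks, and counting incidences through any fixed point gives r(k − 1) = λ(v − 1), so r = λ(v − 1)/(k − 1).
  (ii) Total incidences bk = vr, so b = vr/k.
Step 1: r = λ(v − 1)/(k − 1) = 8·(66 − 1)/(3 − 1) = 8·65/2 = 520/2 = 260.
Step 2: b = vr/k = 66·260/3 = 17160/3 = 5720.
Check integrality: r = 260 ∈ Z ✓, b = 5720 ∈ Z ✓.
(These identities are necessary conditions: they determine r and b for any design with these parameters, but do not by themselves prove that one exists.)

r = 260, b = 5720.


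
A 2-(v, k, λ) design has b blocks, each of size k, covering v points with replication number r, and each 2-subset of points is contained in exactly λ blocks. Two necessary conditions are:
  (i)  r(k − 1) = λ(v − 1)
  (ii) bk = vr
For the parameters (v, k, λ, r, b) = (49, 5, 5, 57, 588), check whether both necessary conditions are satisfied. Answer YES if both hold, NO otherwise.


Condition (i): r(k − 1) = 57·4 = 228; λ(v − 1) = 5·48 = 240. Match? NO.
Condition (ii): bk = 588·5 = 2940; vr = 49·57 = 2793. Match? NO.
Both conditions hold? NO.

NO


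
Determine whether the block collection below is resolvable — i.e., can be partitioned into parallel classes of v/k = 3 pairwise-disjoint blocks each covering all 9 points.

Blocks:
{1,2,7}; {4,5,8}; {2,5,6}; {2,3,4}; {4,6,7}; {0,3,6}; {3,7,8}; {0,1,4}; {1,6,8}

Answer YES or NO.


v = 9, block size k = 3, number of blocks = 9.
For resolvability, blocks must partition into parallel classes of size v/k = 3.
Total blocks must therefore be a multiple of 3: 9 = 3·3 + 0 ⇒ divisible ✓.
Consider block {2,3,4}. The only other block(s) in the collection disjoint from it are {1,6,8} — just 1 block(s). Any parallel class containing {2,3,4} would need 2 other blocks each disjoint from it, so no parallel class of size 3 can contain {2,3,4}.
Since every block must belong to some parallel class in a resolution, the collection cannot be partitioned into parallel classes.
Resolvable? NO.

NO


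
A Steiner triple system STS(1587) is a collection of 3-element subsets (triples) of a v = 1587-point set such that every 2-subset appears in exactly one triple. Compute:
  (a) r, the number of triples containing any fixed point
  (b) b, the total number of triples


An STS(v) is a 2-(v, 3, 1) BIBD: block size k = 3, λ = 1.
Replication: r(k − 1) = λ(v − 1) ⇒ r·2 = 1587 − 1 = 1586 ⇒ r = 793.
Block count: b = v(v − 1)/6 = 1587·1586/6 = 2516982/6 = 419497.

r = 793, b = 419497.


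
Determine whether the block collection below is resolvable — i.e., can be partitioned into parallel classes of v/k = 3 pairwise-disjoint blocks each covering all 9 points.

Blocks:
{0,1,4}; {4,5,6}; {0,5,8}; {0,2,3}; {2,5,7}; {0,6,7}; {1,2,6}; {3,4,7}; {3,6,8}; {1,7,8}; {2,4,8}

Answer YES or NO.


v = 9, block size k = 3, number of blocks = 11.
For resolvability, blocks must partition into parallel classes of size v/k = 3.
Total blocks must therefore be a multiple of 3: 11 = 3·3 + 2 ⇒ not divisible ✗.
Resolvable? NO.

NO


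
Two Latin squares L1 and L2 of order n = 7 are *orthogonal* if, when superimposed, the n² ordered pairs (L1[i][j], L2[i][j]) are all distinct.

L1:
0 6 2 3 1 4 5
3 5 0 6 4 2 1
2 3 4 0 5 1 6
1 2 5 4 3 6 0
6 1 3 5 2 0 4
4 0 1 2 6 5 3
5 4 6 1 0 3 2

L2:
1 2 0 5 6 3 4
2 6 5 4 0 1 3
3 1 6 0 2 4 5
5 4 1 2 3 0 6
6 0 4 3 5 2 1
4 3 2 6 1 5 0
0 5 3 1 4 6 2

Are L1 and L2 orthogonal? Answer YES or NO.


Form the n² = 49 superimposed pairs (L1[i][j], L2[i][j]), row by row (rows and columns indexed from 0):
row 0: (0,1) (6,2) (2,0) (3,5) (1,6) (4,3) (5,4)
row 1: (3,2) (5,6) (0,5) (6,4) (4,0) (2,1) (1,3)
row 2: (2,3) (3,1) (4,6) (0,0) (5,2) (1,4) (6,5)
row 3: (1,5) (2,4) (5,1) (4,2) (3,3) (6,0) (0,6)
row 4: (6,6) (1,0) (3,4) (5,3) (2,5) (0,2) (4,1)
row 5: (4,4) (0,3) (1,2) (2,6) (6,1) (5,5) (3,0)
row 6: (5,0) (4,5) (6,3) (1,1) (0,4) (3,6) (2,2)
Orthogonality requires all 49 pairs distinct.
Check by first coordinate: for each symbol s of L1, list the L2 entries in the n cells where L1 = s; they must all differ.
  L1 = 0: L2 entries (in reading order) 1, 5, 0, 6, 2, 3, 4 — all 7 distinct ✓
  L1 = 1: L2 entries (in reading order) 6, 3, 4, 5, 0, 2, 1 — all 7 distinct ✓
  L1 = 2: L2 entries (in reading order) 0, 1, 3, 4, 5, 6, 2 — all 7 distinct ✓
  L1 = 3: L2 entries (in reading order) 5, 2, 1, 3, 4, 0, 6 — all 7 distinct ✓
  L1 = 4: L2 entries (in reading order) 3, 0, 6, 2, 1, 4, 5 — all 7 distinct ✓
  L1 = 5: L2 entries (in reading order) 4, 6, 2, 1, 3, 5, 0 — all 7 distinct ✓
  L1 = 6: L2 entries (in reading order) 2, 4, 5, 0, 6, 1, 3 — all 7 distinct ✓
Every symbol of L1 meets every symbol of L2 exactly once, so all 49 pairs are distinct (49 of 49).
Conclusion: YES.

YES


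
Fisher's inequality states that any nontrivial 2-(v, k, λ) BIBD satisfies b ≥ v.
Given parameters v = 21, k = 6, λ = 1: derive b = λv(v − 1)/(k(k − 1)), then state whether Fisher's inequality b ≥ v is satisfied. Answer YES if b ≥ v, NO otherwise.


r = λ(v − 1)/(k − 1) = 1·20/5 = 4.
b = vr/k = 21·4/6 = 14.
Fisher's inequality: b ≥ v ⇔ 14 ≥ 21? NO.

NO


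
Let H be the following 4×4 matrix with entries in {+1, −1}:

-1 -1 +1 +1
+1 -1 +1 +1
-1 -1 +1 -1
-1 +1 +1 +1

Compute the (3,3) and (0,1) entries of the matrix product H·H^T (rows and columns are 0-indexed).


Row 0 of H: [-1, -1, 1, 1].
Row 1 of H: [1, -1, 1, 1].
Row 3 of H: [-1, 1, 1, 1].
(H·H^T)[3][3] = Σ_j H[3][j]·H[3][j] = (-1)² + (1)² + (1)² + (1)² = 1 + 1 + 1 + 1 = 4.
(H·H^T)[0][1] = Σ_j H[0][j]·H[1][j] = (-1)·(1) + (-1)·(-1) + (1)·(1) + (1)·(1) = -1 + 1 + 1 + 1 = 2.
Rows 0 and 1 are not orthogonal (dot product = 2 ≠ 0), so H is not a Hadamard matrix.

(3,3) entry = 4; (0,1) entry = 2.


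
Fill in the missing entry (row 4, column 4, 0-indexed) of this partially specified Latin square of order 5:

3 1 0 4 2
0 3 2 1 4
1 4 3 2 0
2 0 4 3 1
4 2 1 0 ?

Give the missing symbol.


Row 4 contains symbols [0, 1, 2, 4] — missing [3].
Column 4 contains symbols [0, 1, 2, 4] — missing [3].
The missing symbol must appear in both missing sets; intersection = [3].
Therefore the hidden value is 3.

Missing value = 3.


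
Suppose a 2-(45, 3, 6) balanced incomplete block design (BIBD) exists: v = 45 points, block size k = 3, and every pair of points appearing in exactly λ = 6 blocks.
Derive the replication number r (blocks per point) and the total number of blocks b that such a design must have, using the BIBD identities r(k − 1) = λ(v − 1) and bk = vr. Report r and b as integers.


Any 2-(v, k, λ) BIBD satisfies two necessary conditions:
  (i)  Each point sits in r blocks, and counting incidences through any fixed point gives r(k − 1) = λ(v − 1), so r = λ(v − 1)/(k − 1).
  (ii) Total incidences bk = vr, so b = vr/k.
Step 1: r = λ(v − 1)/(k − 1) = 6·(45 − 1)/(3 − 1) = 6·44/2 = 264/2 = 132.
Step 2: b = vr/k = 45·132/3 = 5940/3 = 1980.
Check integrality: r = 132 ∈ Z ✓, b = 1980 ∈ Z ✓.
(These identities are necessary conditions: they determine r and b for any design with these parameters, but do not by themselves prove that one exists.)

r = 132, b = 1980.


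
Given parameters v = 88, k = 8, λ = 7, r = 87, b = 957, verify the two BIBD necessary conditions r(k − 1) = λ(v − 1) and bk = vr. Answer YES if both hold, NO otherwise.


Condition (i): r(k − 1) = 87·7 = 609; λ(v − 1) = 7·87 = 609. Match? YES.
Condition (ii): bk = 957·8 = 7656; vr = 88·87 = 7656. Match? YES.
Both conditions hold? YES.

YES


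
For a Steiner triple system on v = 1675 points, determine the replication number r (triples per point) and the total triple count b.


An STS(v) is a 2-(v, 3, 1) BIBD: block size k = 3, λ = 1.
Replication: r(k − 1) = λ(v − 1) ⇒ r·2 = 1675 − 1 = 1674 ⇒ r = 837.
Block count: bk = vr ⇒ b·3 = 1675·837 = 1401975 ⇒ b = 467325.
(Check via b = v(v − 1)/6 = 1675·1674/6 = 2803950/6 = 467325.)

r = 837, b = 467325.


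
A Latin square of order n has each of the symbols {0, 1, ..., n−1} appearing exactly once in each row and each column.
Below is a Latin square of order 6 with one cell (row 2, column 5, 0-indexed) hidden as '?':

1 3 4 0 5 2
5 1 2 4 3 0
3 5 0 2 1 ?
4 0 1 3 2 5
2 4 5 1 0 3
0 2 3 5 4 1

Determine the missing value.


Row 2 contains symbols [0, 1, 2, 3, 5] — missing [4].
Column 5 contains symbols [0, 1, 2, 3, 5] — missing [4].
The missing symbol must appear in both missing sets; intersection = [4].
Therefore the hidden value is 4.

Missing value = 4.


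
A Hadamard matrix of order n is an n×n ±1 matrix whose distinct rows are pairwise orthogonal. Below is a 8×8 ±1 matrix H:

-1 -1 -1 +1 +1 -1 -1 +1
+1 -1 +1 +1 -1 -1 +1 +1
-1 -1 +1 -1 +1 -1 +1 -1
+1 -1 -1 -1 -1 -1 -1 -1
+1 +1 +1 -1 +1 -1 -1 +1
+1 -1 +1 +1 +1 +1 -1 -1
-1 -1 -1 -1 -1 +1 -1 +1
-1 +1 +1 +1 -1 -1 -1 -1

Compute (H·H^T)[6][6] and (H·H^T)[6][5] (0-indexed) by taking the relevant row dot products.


Row 5 of H: [1, -1, 1, 1, 1, 1, -1, -1].
Row 6 of H: [-1, -1, -1, -1, -1, 1, -1, 1].
(H·H^T)[6][6] = Σ_j H[6][j]·H[6][j] = (-1)² + (-1)² + (-1)² + (-1)² + (-1)² + (1)² + (-1)² + (1)² = 1 + 1 + 1 + 1 + 1 + 1 + 1 + 1 = 8.
(H·H^T)[6][5] = Σ_j H[6][j]·H[5][j] = (-1)·(1) + (-1)·(-1) + (-1)·(1) + (-1)·(1) + (-1)·(1) + (1)·(1) + (-1)·(-1) + (1)·(-1) = -1 + 1 + -1 + -1 + -1 + 1 + 1 + -1 = -2.
Rows 6 and 5 are not orthogonal (dot product = -2 ≠ 0), so H is not a Hadamard matrix.

(6,6) entry = 8; (6,5) entry = -2.


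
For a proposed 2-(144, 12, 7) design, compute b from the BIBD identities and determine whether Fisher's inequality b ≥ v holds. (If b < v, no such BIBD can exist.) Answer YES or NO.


r = λ(v − 1)/(k − 1) = 7·143/11 = 91.
b = vr/k = 144·91/12 = 1092.
Fisher's inequality: b ≥ v ⇔ 1092 ≥ 144? YES.

YES


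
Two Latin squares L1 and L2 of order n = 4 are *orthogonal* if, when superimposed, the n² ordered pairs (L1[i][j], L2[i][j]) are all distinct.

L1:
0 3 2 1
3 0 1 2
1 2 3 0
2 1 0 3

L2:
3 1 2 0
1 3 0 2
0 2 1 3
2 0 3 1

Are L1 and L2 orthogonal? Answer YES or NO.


Form the n² = 16 superimposed pairs (L1[i][j], L2[i][j]), row by row (rows and columns indexed from 0):
row 0: (0,3) (3,1) (2,2) (1,0)
row 1: (3,1) (0,3) (1,0) (2,2)
row 2: (1,0) (2,2) (3,1) (0,3)
row 3: (2,2) (1,0) (0,3) (3,1)
Orthogonality requires all 16 pairs distinct.
But the pair (3,1) repeats: cell (0,1) has L1 = 3, L2 = 1, and cell (1,0) has L1 = 3, L2 = 1.
A repeated pair means some other pair never occurs (only 4 distinct pairs out of 16), so the squares are not orthogonal.
Conclusion: NO.

NO


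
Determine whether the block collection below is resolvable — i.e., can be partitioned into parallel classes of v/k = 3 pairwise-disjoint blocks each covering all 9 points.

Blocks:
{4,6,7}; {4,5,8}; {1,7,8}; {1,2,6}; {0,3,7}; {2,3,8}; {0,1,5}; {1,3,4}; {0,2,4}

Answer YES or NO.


v = 9, block size k = 3, number of blocks = 9.
For resolvability, blocks must partition into parallel classes of size v/k = 3.
Total blocks must therefore be a multiple of 3: 9 = 3·3 + 0 ⇒ divisible ✓.
Consider block {1,7,8}. The only other block(s) in the collection disjoint from it are {0,2,4} — just 1 block(s). Any parallel class containing {1,7,8} would need 2 other blocks each disjoint from it, so no parallel class of size 3 can contain {1,7,8}.
Since every block must belong to some parallel class in a resolution, the collection cannot be partitioned into parallel classes.
Resolvable? NO.

NO


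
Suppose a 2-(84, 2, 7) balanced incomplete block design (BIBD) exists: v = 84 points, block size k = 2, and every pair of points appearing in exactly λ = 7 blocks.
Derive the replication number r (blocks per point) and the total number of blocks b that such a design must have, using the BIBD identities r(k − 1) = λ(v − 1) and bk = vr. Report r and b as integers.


Any 2-(v, k, λ) BIBD satisfies two necessary conditions:
  (i)  Each point sits in r blocks, and counting incidences through any fixed point gives r(k − 1) = λ(v − 1), so r = λ(v − 1)/(k − 1).
  (ii) Total incidences bk = vr, so b = vr/k.
Step 1: r = λ(v − 1)/(k − 1) = 7·(84 − 1)/(2 − 1) = 7·83/1 = 581/1 = 581.
Step 2: b = vr/k = 84·581/2 = 48804/2 = 24402.
Check integrality: r = 581 ∈ Z ✓, b = 24402 ∈ Z ✓.
(These identities are necessary conditions: they determine r and b for any design with these parameters, but do not by themselves prove that one exists.)

r = 581, b = 24402.


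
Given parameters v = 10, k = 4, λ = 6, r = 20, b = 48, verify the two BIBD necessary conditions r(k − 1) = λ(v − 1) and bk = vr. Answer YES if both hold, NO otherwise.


Condition (i): r(k − 1) = 20·3 = 60; λ(v − 1) = 6·9 = 54. Match? NO.
Condition (ii): bk = 48·4 = 192; vr = 10·20 = 200. Match? NO.
Both conditions hold? NO.

NO


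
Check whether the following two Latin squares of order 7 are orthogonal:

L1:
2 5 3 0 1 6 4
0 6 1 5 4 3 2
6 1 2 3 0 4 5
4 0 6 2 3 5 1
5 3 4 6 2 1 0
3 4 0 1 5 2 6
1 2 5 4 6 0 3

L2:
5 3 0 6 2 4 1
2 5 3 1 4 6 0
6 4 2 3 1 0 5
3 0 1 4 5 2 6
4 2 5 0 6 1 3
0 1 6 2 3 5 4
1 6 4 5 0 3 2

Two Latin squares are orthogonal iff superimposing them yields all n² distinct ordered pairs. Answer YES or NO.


Form the n² = 49 superimposed pairs (L1[i][j], L2[i][j]), row by row (rows and columns indexed from 0):
row 0: (2,5) (5,3) (3,0) (0,6) (1,2) (6,4) (4,1)
row 1: (0,2) (6,5) (1,3) (5,1) (4,4) (3,6) (2,0)
row 2: (6,6) (1,4) (2,2) (3,3) (0,1) (4,0) (5,5)
row 3: (4,3) (0,0) (6,1) (2,4) (3,5) (5,2) (1,6)
row 4: (5,4) (3,2) (4,5) (6,0) (2,6) (1,1) (0,3)
row 5: (3,0) (4,1) (0,6) (1,2) (5,3) (2,5) (6,4)
row 6: (1,1) (2,6) (5,4) (4,5) (6,0) (0,3) (3,2)
Orthogonality requires all 49 pairs distinct.
But the pair (3,0) repeats: cell (0,2) has L1 = 3, L2 = 0, and cell (5,0) has L1 = 3, L2 = 0.
A repeated pair means some other pair never occurs (only 35 distinct pairs out of 49), so the squares are not orthogonal.
Conclusion: NO.

NO


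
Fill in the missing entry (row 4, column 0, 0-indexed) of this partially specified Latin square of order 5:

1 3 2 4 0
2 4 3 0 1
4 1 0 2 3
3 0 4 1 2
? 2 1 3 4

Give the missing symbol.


Row 4 contains symbols [1, 2, 3, 4] — missing [0].
Column 0 contains symbols [1, 2, 3, 4] — missing [0].
The missing symbol must appear in both missing sets; intersection = [0].
Therefore the hidden value is 0.

Missing value = 0.


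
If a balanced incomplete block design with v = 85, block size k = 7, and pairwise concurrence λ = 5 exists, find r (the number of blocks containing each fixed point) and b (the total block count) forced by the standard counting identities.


Any 2-(v, k, λ) BIBD satisfies two necessary conditions:
  (i)  Each point sits in r blocks, and counting incidences through any fixed point gives r(k − 1) = λ(v − 1), so r = λ(v − 1)/(k − 1).
  (ii) Total incidences bk = vr, so b = vr/k.
Step 1: r = λ(v − 1)/(k − 1) = 5·(85 − 1)/(7 − 1) = 5·84/6 = 420/6 = 70.
Step 2: b = vr/k = 85·70/7 = 5950/7 = 850.
Check integrality: r = 70 ∈ Z ✓, b = 850 ∈ Z ✓.
(These identities are necessary conditions: they determine r and b for any design with these parameters, but do not by themselves prove that one exists.)

r = 70, b = 850.


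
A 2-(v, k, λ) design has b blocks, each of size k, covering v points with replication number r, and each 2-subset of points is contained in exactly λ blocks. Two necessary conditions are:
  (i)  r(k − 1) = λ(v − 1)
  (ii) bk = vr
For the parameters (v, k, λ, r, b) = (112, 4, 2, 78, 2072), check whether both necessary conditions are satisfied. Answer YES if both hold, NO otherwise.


Condition (i): r(k − 1) = 78·3 = 234; λ(v − 1) = 2·111 = 222. Match? NO.
Condition (ii): bk = 2072·4 = 8288; vr = 112·78 = 8736. Match? NO.
Both conditions hold? NO.

NO


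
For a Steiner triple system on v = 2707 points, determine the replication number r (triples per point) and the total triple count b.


An STS(v) is a 2-(v, 3, 1) BIBD: block size k = 3, λ = 1.
Replication: r(k − 1) = λ(v − 1) ⇒ r·2 = 2707 − 1 = 2706 ⇒ r = 1353.
Block count: b = v(v − 1)/6 = 2707·2706/6 = 7325142/6 = 1220857.

r = 1353, b = 1220857.


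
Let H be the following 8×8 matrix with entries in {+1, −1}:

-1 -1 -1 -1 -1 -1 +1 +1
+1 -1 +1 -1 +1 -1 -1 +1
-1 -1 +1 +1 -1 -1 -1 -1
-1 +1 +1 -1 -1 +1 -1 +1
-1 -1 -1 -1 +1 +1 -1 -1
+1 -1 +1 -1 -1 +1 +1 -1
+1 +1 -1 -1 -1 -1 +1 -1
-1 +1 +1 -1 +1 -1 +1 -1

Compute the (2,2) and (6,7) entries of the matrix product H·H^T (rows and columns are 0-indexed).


Row 2 of H: [-1, -1, 1, 1, -1, -1, -1, -1].
Row 6 of H: [1, 1, -1, -1, -1, -1, 1, -1].
Row 7 of H: [-1, 1, 1, -1, 1, -1, 1, -1].
(H·H^T)[2][2] = Σ_j H[2][j]·H[2][j] = (-1)² + (-1)² + (1)² + (1)² + (-1)² + (-1)² + (-1)² + (-1)² = 1 + 1 + 1 + 1 + 1 + 1 + 1 + 1 = 8.
(H·H^T)[6][7] = Σ_j H[6][j]·H[7][j] = (1)·(-1) + (1)·(1) + (-1)·(1) + (-1)·(-1) + (-1)·(1) + (-1)·(-1) + (1)·(1) + (-1)·(-1) = -1 + 1 + -1 + 1 + -1 + 1 + 1 + 1 = 2.
Rows 6 and 7 are not orthogonal (dot product = 2 ≠ 0), so H is not a Hadamard matrix.

(2,2) entry = 8; (6,7) entry = 2.


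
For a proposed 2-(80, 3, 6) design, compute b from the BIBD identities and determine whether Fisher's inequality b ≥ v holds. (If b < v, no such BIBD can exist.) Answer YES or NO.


r = λ(v − 1)/(k − 1) = 6·79/2 = 237.
b = vr/k = 80·237/3 = 6320.
Fisher's inequality: b ≥ v ⇔ 6320 ≥ 80? YES.

YES


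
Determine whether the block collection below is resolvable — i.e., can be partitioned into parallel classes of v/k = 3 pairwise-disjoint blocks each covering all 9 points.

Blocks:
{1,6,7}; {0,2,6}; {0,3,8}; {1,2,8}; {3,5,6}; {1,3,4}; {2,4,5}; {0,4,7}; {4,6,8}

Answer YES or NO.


v = 9, block size k = 3, number of blocks = 9.
For resolvability, blocks must partition into parallel classes of size v/k = 3.
Total blocks must therefore be a multiple of 3: 9 = 3·3 + 0 ⇒ divisible ✓.
Consider block {0,2,6}. The only other block(s) in the collection disjoint from it are {1,3,4} — just 1 block(s). Any parallel class containing {0,2,6} would need 2 other blocks each disjoint from it, so no parallel class of size 3 can contain {0,2,6}.
Since every block must belong to some parallel class in a resolution, the collection cannot be partitioned into parallel classes.
Resolvable? NO.

NO


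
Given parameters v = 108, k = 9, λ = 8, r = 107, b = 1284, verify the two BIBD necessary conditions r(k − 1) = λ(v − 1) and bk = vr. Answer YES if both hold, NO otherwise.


Condition (i): r(k − 1) = 107·8 = 856; λ(v − 1) = 8·107 = 856. Match? YES.
Condition (ii): bk = 1284·9 = 11556; vr = 108·107 = 11556. Match? YES.
Both conditions hold? YES.

YES


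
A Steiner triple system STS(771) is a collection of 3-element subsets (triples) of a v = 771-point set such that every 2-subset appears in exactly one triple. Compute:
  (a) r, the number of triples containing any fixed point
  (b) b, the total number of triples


An STS(v) is a 2-(v, 3, 1) BIBD: block size k = 3, λ = 1.
Replication: r(k − 1) = λ(v − 1) ⇒ r·2 = 771 − 1 = 770 ⇒ r = 385.
Block count: b = v(v − 1)/6 = 771·770/6 = 593670/6 = 98945.
(Check via bk = vr: 98945·3 = 296835 = 771·385 = 296835 ✓.)

r = 385, b = 98945.


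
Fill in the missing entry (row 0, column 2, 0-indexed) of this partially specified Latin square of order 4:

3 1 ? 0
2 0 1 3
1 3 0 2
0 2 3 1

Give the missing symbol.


Row 0 contains symbols [0, 1, 3] — missing [2].
Column 2 contains symbols [0, 1, 3] — missing [2].
The missing symbol must appear in both missing sets; intersection = [2].
Therefore the hidden value is 2.

Missing value = 2.


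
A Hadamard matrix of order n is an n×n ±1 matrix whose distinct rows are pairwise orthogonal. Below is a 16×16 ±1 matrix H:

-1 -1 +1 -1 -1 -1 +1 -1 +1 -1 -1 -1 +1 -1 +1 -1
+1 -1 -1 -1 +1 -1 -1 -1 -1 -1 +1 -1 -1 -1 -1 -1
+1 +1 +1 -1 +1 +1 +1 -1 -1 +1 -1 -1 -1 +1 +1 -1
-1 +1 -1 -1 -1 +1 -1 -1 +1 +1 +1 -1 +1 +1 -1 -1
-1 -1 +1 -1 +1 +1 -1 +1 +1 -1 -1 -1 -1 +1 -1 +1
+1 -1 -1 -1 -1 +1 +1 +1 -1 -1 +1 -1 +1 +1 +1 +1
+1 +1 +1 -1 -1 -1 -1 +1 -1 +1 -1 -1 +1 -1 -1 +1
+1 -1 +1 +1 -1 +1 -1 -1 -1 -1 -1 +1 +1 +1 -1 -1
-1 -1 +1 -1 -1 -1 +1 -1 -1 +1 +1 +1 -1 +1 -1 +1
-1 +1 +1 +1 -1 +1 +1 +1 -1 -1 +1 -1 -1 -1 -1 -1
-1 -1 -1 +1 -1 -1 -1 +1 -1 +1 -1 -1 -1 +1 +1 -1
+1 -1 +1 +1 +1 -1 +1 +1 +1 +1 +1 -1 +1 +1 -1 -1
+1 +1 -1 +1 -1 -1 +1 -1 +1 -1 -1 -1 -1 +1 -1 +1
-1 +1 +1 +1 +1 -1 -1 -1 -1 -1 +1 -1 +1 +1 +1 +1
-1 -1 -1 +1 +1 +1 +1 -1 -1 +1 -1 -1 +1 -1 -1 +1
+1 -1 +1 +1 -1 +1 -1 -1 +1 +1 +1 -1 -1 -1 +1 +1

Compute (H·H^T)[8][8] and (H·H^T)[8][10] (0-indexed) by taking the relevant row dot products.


Row 8 of H: [-1, -1, 1, -1, -1, -1, 1, -1, -1, 1, 1, 1, -1, 1, -1, 1].
Row 10 of H: [-1, -1, -1, 1, -1, -1, -1, 1, -1, 1, -1, -1, -1, 1, 1, -1].
(H·H^T)[8][8] = Σ_j H[8][j]·H[8][j] = (-1)² + (-1)² + (1)² + (-1)² + (-1)² + (-1)² + (1)² + (-1)² + (-1)² + (1)² + (1)² + (1)² + (-1)² + (1)² + (-1)² + (1)² = 1 + 1 + 1 + 1 + 1 + 1 + 1 + 1 + 1 + 1 + 1 + 1 + 1 + 1 + 1 + 1 = 16.
(H·H^T)[8][10] = Σ_j H[8][j]·H[10][j] = (-1)·(-1) + (-1)·(-1) + (1)·(-1) + (-1)·(1) + (-1)·(-1) + (-1)·(-1) + (1)·(-1) + (-1)·(1) + (-1)·(-1) + (1)·(1) + (1)·(-1) + (1)·(-1) + (-1)·(-1) + (1)·(1) + (-1)·(1) + (1)·(-1) = 1 + 1 + -1 + -1 + 1 + 1 + -1 + -1 + 1 + 1 + -1 + -1 + 1 + 1 + -1 + -1 = 0.
So rows 8 and 10 are orthogonal; the diagonal entry equals n = 16.

(8,8) entry = 16; (8,10) entry = 0.
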